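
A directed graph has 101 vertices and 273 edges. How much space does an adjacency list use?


Adjacency list: one list head per vertex + one entry per edge
Vertex heads: 101
Edge entries: 273
Total = 101 + 273 = 374


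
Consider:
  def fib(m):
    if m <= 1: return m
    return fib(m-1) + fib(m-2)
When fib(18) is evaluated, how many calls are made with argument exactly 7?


Let N(m) = number of times fib(m) is called while evaluating fib(18).
N(18) = 1 (the initial call).
N(17) = 1 (only fib(18) calls it).
For 1 <= m <= 16: fib(m) is called by fib(m+1) and fib(m+2), so
  N(m) = N(m+1) + N(m+2).
fib(0) is called only by fib(2), so N(0) = N(2).
Walk down from m=18:
  N(18)=1, N(17)=1, N(16)=2, N(15)=3, N(14)=5, N(13)=8, N(12)=13, N(11)=21, N(10)=34, N(9)=55, N(8)=89, N(7)=144
N(7) = 144


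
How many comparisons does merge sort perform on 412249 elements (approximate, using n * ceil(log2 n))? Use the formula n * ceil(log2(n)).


Recursion depth: ceil(log2(412249)) = 19
Each recursion level merges n = 412249 elements
Total = 412249 * 19 = 7832731


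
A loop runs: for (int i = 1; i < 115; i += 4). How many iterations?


Loop starts at i = 1, increments by 4, stops when i >= 115.
Number of iterations = ceil((115 - 1) / 4)
= ceil(114 / 4)
= 29


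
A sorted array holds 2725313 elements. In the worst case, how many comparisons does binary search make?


Halving sequence: 2725313 -> 1362656 -> 681328 -> 340664 -> 170332 -> 85166 -> 42583 -> 21291 -> 10645 -> 5322 -> 2661 -> 1330 -> 665 -> 332 -> 166 -> 83 -> 41 -> 20 -> 10 -> 5 -> 2 -> 1
Number of halvings = 21
Max comparisons = 21 + 1 = 22


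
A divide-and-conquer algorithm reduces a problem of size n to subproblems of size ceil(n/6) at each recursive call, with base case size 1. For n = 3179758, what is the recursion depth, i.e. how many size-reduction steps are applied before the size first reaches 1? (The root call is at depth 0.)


Each step divides the size by 6 (rounding up); after k steps the size is ceil(n/6^k), which equals 1 exactly when 6^k >= n.
So the depth is the smallest k with 6^k >= 3179758, i.e. ceil(log_6(3179758)).
6^8 = 1679616 < 3179758 <= 10077696 = 6^9
Recursion depth = 9


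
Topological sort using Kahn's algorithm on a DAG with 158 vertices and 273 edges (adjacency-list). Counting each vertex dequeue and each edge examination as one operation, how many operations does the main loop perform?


Kahn's algorithm:
  1. Compute in-degrees: O(V + E)
  2. Process queue: each vertex dequeued once (O(V))
     each edge examined once (O(E))
Total = V + E = 158 + 273 = 431


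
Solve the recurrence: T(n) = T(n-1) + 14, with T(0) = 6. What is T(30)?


Unrolling the recurrence:
T(30) = T(29) + 14
       = T(28) + 14 + 14
       = T(27) + 14*3
       ...
       = T(0) + 14*30
       = 6 + 420 = 426


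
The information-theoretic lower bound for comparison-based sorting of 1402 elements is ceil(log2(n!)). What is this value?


A binary decision tree of height h has at most 2^h leaves and needs at least n! of them, so h >= ceil(log2(n!)).
1402! is far too large to multiply out, so use Stirling's series:
  ln(n!) ~ n ln n - n + (1/2) ln(2 pi n) + 1/(12n)  (error below 1/(360 n^3), negligible here)
  ln(1402) = 7.2456551
  n ln n = 1402 * 7.2456551 = 10158.4085
  (1/2) ln(2 pi * 1402) = (1/2) ln(8809.0258) = 4.5418
  1/(12*1402) = 0.0001
  ln(1402!) ~ 10158.4085 - 1402 + 4.5418 + 0.0001 = 8760.9504
Convert to base 2: log2(1402!) = 8760.9504 / ln 2 = 8760.9504 / 0.69314718 = 12639.3797
ceil(12639.3797) = 12640


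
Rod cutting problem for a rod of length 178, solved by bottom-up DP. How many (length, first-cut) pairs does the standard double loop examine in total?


For each subproblem length i = 1..178, the inner loop considers i possible first cuts.
Total = 1 + 2 + ... + 178
= 178*(178+1)/2
= 178*179/2 = 15931


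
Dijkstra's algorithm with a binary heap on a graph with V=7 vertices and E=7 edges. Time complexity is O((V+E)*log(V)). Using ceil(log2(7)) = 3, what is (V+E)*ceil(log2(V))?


Dijkstra with a binary heap: each vertex is extracted once, each edge may relax once.
Each heap operation costs O(log V).
V + E = 7 + 7 = 14
ceil(log2(7)) = 3 (since 2^2 = 4 < 7 <= 8 = 2^3)
Total heap work = (V+E) * ceil(log2(V)) = 14 * 3 = 42


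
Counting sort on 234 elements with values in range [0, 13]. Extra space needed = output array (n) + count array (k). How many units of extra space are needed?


Output array size: 234 (to store sorted result)
Count array size: 14 (one slot per possible value, range 0 to 13)
Total extra space = 234 + 14 = 248


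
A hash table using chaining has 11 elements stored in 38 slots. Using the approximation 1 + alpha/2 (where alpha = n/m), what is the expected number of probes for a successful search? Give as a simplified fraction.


Load factor alpha = n/m = 11/38
Expected probes = 1 + alpha/2 = 1 + 11/(2*38)
= 1 + 11/76
= 76/76 + 11/76
= 87/76


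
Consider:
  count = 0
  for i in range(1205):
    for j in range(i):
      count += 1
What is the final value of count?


For each i, the inner loop runs i times:
  i=0: inner runs 0 times
  i=1: inner runs 1 time
  i=2: inner runs 2 times
  i=3: inner runs 3 times
  i=4: inner runs 4 times
  i=5: inner runs 5 times
  i=6: inner runs 6 times
  i=7: inner runs 7 times
  ...
Total = 0 + 1 + 2 + ... + 1204 = 1205*(1205-1)/2 = 725410


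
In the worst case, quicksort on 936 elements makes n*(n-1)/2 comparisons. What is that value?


Sum of comparisons per partition:
935 + 934 + ... + 1 + 0
= 936 * (936 - 1) / 2
= 936 * 935 / 2
= 437580


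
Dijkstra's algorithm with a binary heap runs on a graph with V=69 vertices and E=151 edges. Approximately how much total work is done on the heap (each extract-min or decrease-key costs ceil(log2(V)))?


Dijkstra with a binary heap: each vertex is extracted once, each edge may relax once.
Each heap operation costs O(log V).
V + E = 69 + 151 = 220
ceil(log2(69)) = 7 (since 2^6 = 64 < 69 <= 128 = 2^7)
Total heap work = (V+E) * ceil(log2(V)) = 220 * 7 = 1540


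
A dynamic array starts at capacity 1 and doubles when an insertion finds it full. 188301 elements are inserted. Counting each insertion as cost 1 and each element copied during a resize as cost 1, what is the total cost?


n = 188301
Insertion costs: 188301
Resizes copy 1, 2, 4, ... up to the largest power of 2 that is <= n-1 = 188300, i.e. 131072.
Copy costs = 1 + 2 + 4 + 8 + 16 + 32 + 64 + 128 + 256 + 512 + 1024 + 2048 + 4096 + 8192 + 16384 + 32768 + 65536 + 131072 = 262143
Total = 188301 + 262143 = 450444


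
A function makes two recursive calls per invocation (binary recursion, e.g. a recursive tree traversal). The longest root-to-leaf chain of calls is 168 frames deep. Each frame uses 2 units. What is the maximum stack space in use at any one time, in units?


Binary recursion: the two calls run one after the other, so only one root-to-leaf chain of frames is on the stack at a time.
Maximum depth (longest chain) = 168 frames
Each frame = 2 units
Max stack space = 168 * 2 = 336


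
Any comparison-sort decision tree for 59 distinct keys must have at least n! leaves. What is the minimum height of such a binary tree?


A binary decision tree of height h has at most 2^h leaves and needs at least n! of them, so h >= ceil(log2(n!)).
59! is far too large to multiply out, so use Stirling's series:
  ln(n!) ~ n ln n - n + (1/2) ln(2 pi n) + 1/(12n)  (error below 1/(360 n^3), negligible here)
  ln(59) = 4.0775374
  n ln n = 59 * 4.0775374 = 240.5747
  (1/2) ln(2 pi * 59) = (1/2) ln(370.7079) = 2.9577
  1/(12*59) = 0.0014
  ln(59!) ~ 240.5747 - 59 + 2.9577 + 0.0014 = 184.5338
Convert to base 2: log2(59!) = 184.5338 / ln 2 = 184.5338 / 0.69314718 = 266.2260
ceil(266.2260) = 267


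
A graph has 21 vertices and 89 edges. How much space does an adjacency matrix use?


Adjacency matrix: V x V grid of entries
Space = V^2 = 21^2 = 21 * 21 = 441


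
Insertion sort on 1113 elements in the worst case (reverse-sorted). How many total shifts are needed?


In the worst case (reverse-sorted), each element shifts past all previous:
  Element 1: 1 shifts
  Element 2: 2 shifts
  Element 3: 3 shifts
  Element 4: 4 shifts
  Element 5: 5 shifts
  ...
  Element 1112: 1112 shifts
Total = 1 + 2 + ... + 1112
= 1113*(1113-1)/2 = 618828


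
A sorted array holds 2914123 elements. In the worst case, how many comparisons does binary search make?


Halving sequence: 2914123 -> 1457061 -> 728530 -> 364265 -> 182132 -> 91066 -> 45533 -> 22766 -> 11383 -> 5691 -> 2845 -> 1422 -> 711 -> 355 -> 177 -> 88 -> 44 -> 22 -> 11 -> 5 -> 2 -> 1
Number of halvings = 21
Max comparisons = 21 + 1 = 22


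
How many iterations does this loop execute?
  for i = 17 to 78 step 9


The loop variable i takes values starting at 17 and increments by 9 each iteration.
Sequence: i = 17, 26, 35, 44, 53, 62, 71
The upper bound 78 is inclusive, so the count is floor((last - first) / step) + 1:
floor((78 - 17) / 9) + 1 = floor(61/9) + 1 = 6 + 1 = 7


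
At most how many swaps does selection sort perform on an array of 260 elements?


Each of the 259 passes places one element in its final position.
Pass 1: swap minimum into position 0
Pass 2: swap minimum of remaining into position 1
...
Pass 259: last two elements, one swap
Maximum swaps = 260 - 1 = 259


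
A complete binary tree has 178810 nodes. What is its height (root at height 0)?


In a complete binary tree, level k holds nodes 2^k .. 2^(k+1)-1 (1-indexed).
Height = floor(log2(n)) = floor(log2(178810)) = 17
Check: 2^17 = 131072 <= 178810 < 262144 = 2^18


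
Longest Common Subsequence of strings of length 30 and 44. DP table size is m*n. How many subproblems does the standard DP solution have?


DP table indexed by positions in both strings.
First string: 30 positions
Second string: 44 positions
Total = 30 * 44 = 1320


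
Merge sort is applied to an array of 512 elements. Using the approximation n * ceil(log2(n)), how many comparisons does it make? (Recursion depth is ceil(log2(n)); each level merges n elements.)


Merge sort divides the array into halves recursively.
Number of levels = ceil(log2(512)) = 9
At each level, approximately n = 512 comparisons are needed for merging.
Total comparisons ~ n * ceil(log2(n)) = 512 * 9 = 4608


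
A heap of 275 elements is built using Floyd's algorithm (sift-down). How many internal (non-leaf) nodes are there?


Leaf nodes occupy roughly half the array.
Sift-down is called for each internal node, starting from the last one.
Internal nodes = floor(n/2) = floor(275/2) = 137


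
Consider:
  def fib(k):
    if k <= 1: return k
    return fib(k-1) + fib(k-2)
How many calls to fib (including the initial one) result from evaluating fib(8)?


Let C(m) = total calls to evaluate fib(m). Then C(0)=C(1)=1, and
C(m) = 1 + C(m-1) + C(m-2) for m >= 2.
Build the table (each entry = 1 + previous two):
  C(0) = 1
  C(1) = 1
  C(2) = 1 + 1 + 1 = 3
  C(3) = 1 + 3 + 1 = 5
  C(4) = 1 + 5 + 3 = 9
  C(5) = 1 + 9 + 5 = 15
  C(6) = 1 + 15 + 9 = 25
  C(7) = 1 + 25 + 15 = 41
  C(8) = 1 + 41 + 25 = 67
Total calls for fib(8) = 67


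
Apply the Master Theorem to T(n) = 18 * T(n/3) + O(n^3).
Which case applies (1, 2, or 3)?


The Master Theorem: T(n) = a*T(n/b) + O(n^c)
  a = 18, b = 3, c = 3
log_b(a) = log_3(18) ~ 2.631
Compare b^c with a: 3^3 = 27 > 18, so c > log_b(a).
Since c > log_b(a), Case 3 applies.
T(n) = O(n^3)
Master Theorem case = 3


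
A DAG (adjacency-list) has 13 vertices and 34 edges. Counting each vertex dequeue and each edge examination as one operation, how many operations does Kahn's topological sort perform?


V = 13 (vertex processing)
E = 34 (edge processing)
V + E = 13 + 34 = 47


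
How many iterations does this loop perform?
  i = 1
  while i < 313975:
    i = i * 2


The loop variable doubles each iteration:
i = 1 -> 2 -> 4 -> 8 -> 16 -> 32 -> 64 -> 128 -> 256 -> 512 -> 1024 -> 2048 -> 4096 -> 8192 -> 16384 -> 32768 -> 65536 -> 131072 -> 262144 -> 524288 (stop, 524288 >= 313975)
Number of doublings = ceil(log2(313975)) = 19


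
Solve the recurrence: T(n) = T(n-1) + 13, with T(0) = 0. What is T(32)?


Unrolling the recurrence:
T(32) = T(31) + 13
       = T(30) + 13 + 13
       = T(29) + 13*3
       ...
       = T(0) + 13*32
       = 0 + 416 = 416


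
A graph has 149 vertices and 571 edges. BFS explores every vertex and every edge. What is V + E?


A full BFS traversal dequeues each vertex once and examines each edge once.
Vertex visits: 149
Edge visits: 571
V + E = 149 + 571 = 720


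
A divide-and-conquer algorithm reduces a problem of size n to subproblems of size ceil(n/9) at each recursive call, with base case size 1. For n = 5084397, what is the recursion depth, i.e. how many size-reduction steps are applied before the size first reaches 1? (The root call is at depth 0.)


Each step divides the size by 9 (rounding up); after k steps the size is ceil(n/9^k), which equals 1 exactly when 9^k >= n.
So the depth is the smallest k with 9^k >= 5084397, i.e. ceil(log_9(5084397)).
9^7 = 4782969 < 5084397 <= 43046721 = 9^8
Recursion depth = 8


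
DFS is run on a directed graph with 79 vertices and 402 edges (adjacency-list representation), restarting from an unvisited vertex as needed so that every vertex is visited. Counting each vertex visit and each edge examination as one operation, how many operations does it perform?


A full DFS traversal processes each vertex exactly once (push/pop on stack).
Each directed edge is examined once.
V = 79, E = 402
V + E = 481


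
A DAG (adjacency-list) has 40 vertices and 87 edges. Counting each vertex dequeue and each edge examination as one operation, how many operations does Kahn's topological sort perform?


V = 40 (vertex processing)
E = 87 (edge processing)
V + E = 40 + 87 = 127


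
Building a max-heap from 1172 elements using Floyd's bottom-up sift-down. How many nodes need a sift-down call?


In a heap of 1172 elements (0-indexed array):
  Last element index: 1171
  Parent of last element: floor((1171 - 1) / 2) = 585
  Internal nodes: indices 0 to 585
  Count = floor(1172/2) = 586


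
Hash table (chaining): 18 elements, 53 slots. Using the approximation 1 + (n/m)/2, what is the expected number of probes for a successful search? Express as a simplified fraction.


Computing expected probes:
alpha = 18/53
= 1 + alpha/2
= 1 + 18/(2*53)
= (2*53 + 18) / (2*53)
= 124/106 = 62/53


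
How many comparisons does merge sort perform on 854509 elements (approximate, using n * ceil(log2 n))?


Recursion depth: ceil(log2(854509)) = 20
Each recursion level merges n = 854509 elements
Total = 854509 * 20 = 17090180


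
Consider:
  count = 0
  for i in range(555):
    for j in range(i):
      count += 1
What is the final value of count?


For each i, the inner loop runs i times:
  i=0: inner runs 0 times
  i=1: inner runs 1 time
  i=2: inner runs 2 times
  i=3: inner runs 3 times
  i=4: inner runs 4 times
  i=5: inner runs 5 times
  i=6: inner runs 6 times
  i=7: inner runs 7 times
  ...
Total = 0 + 1 + 2 + ... + 554 = 555*(555-1)/2 = 153735


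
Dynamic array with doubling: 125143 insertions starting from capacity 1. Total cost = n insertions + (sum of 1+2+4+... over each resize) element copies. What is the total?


n = 125143
Insertion costs: 125143
Resizes copy 1, 2, 4, ... up to the largest power of 2 that is <= n-1 = 125142, i.e. 65536.
Copy costs = 1 + 2 + 4 + 8 + 16 + 32 + 64 + 128 + 256 + 512 + 1024 + 2048 + 4096 + 8192 + 16384 + 32768 + 65536 = 131071
Total = 125143 + 131071 = 256214


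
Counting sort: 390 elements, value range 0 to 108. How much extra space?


n = 390 (output array)
k = 109 (count array for 109 distinct values)
Extra space = 390 + 109 = 499


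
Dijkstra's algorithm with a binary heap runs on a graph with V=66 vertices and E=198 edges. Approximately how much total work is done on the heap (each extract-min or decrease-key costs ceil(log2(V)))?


Dijkstra with a binary heap: each vertex is extracted once, each edge may relax once.
Each heap operation costs O(log V).
V + E = 66 + 198 = 264
ceil(log2(66)) = 7 (since 2^6 = 64 < 66 <= 128 = 2^7)
Total heap work = (V+E) * ceil(log2(V)) = 264 * 7 = 1848


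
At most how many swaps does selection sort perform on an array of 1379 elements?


Each of the 1378 passes places one element in its final position.
Pass 1: swap minimum into position 0
Pass 2: swap minimum of remaining into position 1
...
Pass 1378: last two elements, one swap
Maximum swaps = 1379 - 1 = 1378


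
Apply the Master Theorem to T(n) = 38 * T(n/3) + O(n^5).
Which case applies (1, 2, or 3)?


The Master Theorem: T(n) = a*T(n/b) + O(n^c)
  a = 38, b = 3, c = 5
log_b(a) = log_3(38) ~ 3.311
Compare b^c with a: 3^5 = 243 > 38, so c > log_b(a).
Since c > log_b(a), Case 3 applies.
T(n) = O(n^5)
Master Theorem case = 3


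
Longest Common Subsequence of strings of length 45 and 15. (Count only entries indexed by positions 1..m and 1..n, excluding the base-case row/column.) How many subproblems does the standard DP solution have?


DP table indexed by positions in both strings.
First string: 45 positions
Second string: 15 positions
Total = 45 * 15 = 675


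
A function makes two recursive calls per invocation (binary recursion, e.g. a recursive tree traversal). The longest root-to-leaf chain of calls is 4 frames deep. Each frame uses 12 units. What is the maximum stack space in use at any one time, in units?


Binary recursion: the two calls run one after the other, so only one root-to-leaf chain of frames is on the stack at a time.
Maximum depth (longest chain) = 4 frames
Each frame = 12 units
Max stack space = 4 * 12 = 48


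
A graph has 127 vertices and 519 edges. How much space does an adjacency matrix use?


Adjacency matrix: V x V grid of entries
Space = V^2 = 127^2 = 127 * 127 = 16129


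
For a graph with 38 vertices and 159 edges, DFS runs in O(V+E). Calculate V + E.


A full DFS traversal visits each vertex once and examines each edge once.
V = 38
E = 159
Sum = 38 + 159 = 197


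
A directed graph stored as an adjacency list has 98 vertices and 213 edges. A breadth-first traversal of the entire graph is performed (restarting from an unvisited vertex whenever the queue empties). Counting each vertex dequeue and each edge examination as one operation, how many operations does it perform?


A full BFS traversal dequeues each vertex once and examines each edge once.
Vertex visits: 98
Edge visits: 213
V + E = 98 + 213 = 311


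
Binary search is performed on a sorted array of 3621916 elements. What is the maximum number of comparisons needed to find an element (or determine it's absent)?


Binary search halves the search space each comparison:
  Step 1: search space = 3621916 -> 1810958
  Step 2: search space = 1810958 -> 905479
  Step 3: search space = 905479 -> 452739
  Step 4: search space = 452739 -> 226369
  Step 5: search space = 226369 -> 113184
  Step 6: search space = 113184 -> 56592
  Step 7: search space = 56592 -> 28296
  Step 8: search space = 28296 -> 14148
  Step 9: search space = 14148 -> 7074
  Step 10: search space = 7074 -> 3537
  Step 11: search space = 3537 -> 1768
  Step 12: search space = 1768 -> 884
  Step 13: search space = 884 -> 442
  Step 14: search space = 442 -> 221
  Step 15: search space = 221 -> 110
  Step 16: search space = 110 -> 55
  Step 17: search space = 55 -> 27
  Step 18: search space = 27 -> 13
  Step 19: search space = 13 -> 6
  Step 20: search space = 6 -> 3
  Step 21: search space = 3 -> 1
  Step 22: search space = 1 (final check)
Maximum comparisons = floor(log2(3621916)) + 1 = 21 + 1 = 22


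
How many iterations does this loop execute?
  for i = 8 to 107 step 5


The loop variable i takes values starting at 8 and increments by 5 each iteration.
Sequence: i = 8, 13, 18, 23, 28, 33, 38, 43, 48, ...
The upper bound 107 is inclusive, so the count is floor((last - first) / step) + 1:
floor((107 - 8) / 5) + 1 = floor(99/5) + 1 = 19 + 1 = 20


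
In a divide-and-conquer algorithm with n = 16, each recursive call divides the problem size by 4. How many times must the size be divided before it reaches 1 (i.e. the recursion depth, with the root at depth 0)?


Number of divisions = log_4(16)
Sizes: 16 -> 4 -> 1 (2 divisions)
Recursion depth = 2


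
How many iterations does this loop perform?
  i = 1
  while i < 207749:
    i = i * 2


The loop variable doubles each iteration:
i = 1 -> 2 -> 4 -> 8 -> 16 -> 32 -> 64 -> 128 -> 256 -> 512 -> 1024 -> 2048 -> 4096 -> 8192 -> 16384 -> 32768 -> 65536 -> 131072 -> 262144 (stop, 262144 >= 207749)
Number of doublings = ceil(log2(207749)) = 18


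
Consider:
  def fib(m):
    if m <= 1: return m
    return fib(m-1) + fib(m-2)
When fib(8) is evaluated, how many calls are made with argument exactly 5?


Let N(m) = number of times fib(m) is called while evaluating fib(8).
N(8) = 1 (the initial call).
N(7) = 1 (only fib(8) calls it).
For 1 <= m <= 6: fib(m) is called by fib(m+1) and fib(m+2), so
  N(m) = N(m+1) + N(m+2).
fib(0) is called only by fib(2), so N(0) = N(2).
Walk down from m=8:
  N(8)=1, N(7)=1, N(6)=2, N(5)=3
N(5) = 3


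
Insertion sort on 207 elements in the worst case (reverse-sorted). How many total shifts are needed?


In the worst case (reverse-sorted), each element shifts past all previous:
  Element 1: 1 shifts
  Element 2: 2 shifts
  Element 3: 3 shifts
  Element 4: 4 shifts
  Element 5: 5 shifts
  ...
  Element 206: 206 shifts
Total = 1 + 2 + ... + 206
= 207*(207-1)/2 = 21321


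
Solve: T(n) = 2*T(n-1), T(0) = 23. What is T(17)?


Unrolling:
T(17) = 2*T(16) = 2^2*T(15) = ... = 2^17*T(0)
= 2^17 * 23
= 131072 * 23 = 3014656


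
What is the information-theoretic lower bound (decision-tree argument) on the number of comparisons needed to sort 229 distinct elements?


A binary decision tree of height h has at most 2^h leaves and needs at least n! of them, so h >= ceil(log2(n!)).
229! is far too large to multiply out, so use Stirling's series:
  ln(n!) ~ n ln n - n + (1/2) ln(2 pi n) + 1/(12n)  (error below 1/(360 n^3), negligible here)
  ln(229) = 5.4337220
  n ln n = 229 * 5.4337220 = 1244.3223
  (1/2) ln(2 pi * 229) = (1/2) ln(1438.8494) = 3.6358
  1/(12*229) = 0.0004
  ln(229!) ~ 1244.3223 - 229 + 3.6358 + 0.0004 = 1018.9585
Convert to base 2: log2(229!) = 1018.9585 / ln 2 = 1018.9585 / 0.69314718 = 1470.0464
ceil(1470.0464) = 1471


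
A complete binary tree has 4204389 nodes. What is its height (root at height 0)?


In a complete binary tree, level k holds nodes 2^k .. 2^(k+1)-1 (1-indexed).
Height = floor(log2(n)) = floor(log2(4204389)) = 22
Check: 2^22 = 4194304 <= 4204389 < 8388608 = 2^23


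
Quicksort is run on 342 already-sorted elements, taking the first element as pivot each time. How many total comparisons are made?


Sum of comparisons per partition:
341 + 340 + ... + 1 + 0
= 342 * (342 - 1) / 2
= 342 * 341 / 2
= 58311


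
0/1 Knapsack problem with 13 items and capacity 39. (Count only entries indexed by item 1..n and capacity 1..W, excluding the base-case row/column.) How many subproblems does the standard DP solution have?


The DP table is indexed by (item, capacity).
Rows: 13 items
Columns: 39 capacity values (1 to W)
Total subproblems = 13 * 39 = 507


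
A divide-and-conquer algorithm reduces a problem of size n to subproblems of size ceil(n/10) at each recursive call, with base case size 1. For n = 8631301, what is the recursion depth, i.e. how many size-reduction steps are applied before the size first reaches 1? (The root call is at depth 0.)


Each step divides the size by 10 (rounding up); after k steps the size is ceil(n/10^k), which equals 1 exactly when 10^k >= n.
So the depth is the smallest k with 10^k >= 8631301, i.e. ceil(log_10(8631301)).
10^6 = 1000000 < 8631301 <= 10000000 = 10^7
Recursion depth = 7


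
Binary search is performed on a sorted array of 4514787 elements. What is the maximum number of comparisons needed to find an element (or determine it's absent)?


Binary search halves the search space each comparison:
  Step 1: search space = 4514787 -> 2257393
  Step 2: search space = 2257393 -> 1128696
  Step 3: search space = 1128696 -> 564348
  Step 4: search space = 564348 -> 282174
  Step 5: search space = 282174 -> 141087
  Step 6: search space = 141087 -> 70543
  Step 7: search space = 70543 -> 35271
  Step 8: search space = 35271 -> 17635
  Step 9: search space = 17635 -> 8817
  Step 10: search space = 8817 -> 4408
  Step 11: search space = 4408 -> 2204
  Step 12: search space = 2204 -> 1102
  Step 13: search space = 1102 -> 551
  Step 14: search space = 551 -> 275
  Step 15: search space = 275 -> 137
  Step 16: search space = 137 -> 68
  Step 17: search space = 68 -> 34
  Step 18: search space = 34 -> 17
  Step 19: search space = 17 -> 8
  Step 20: search space = 8 -> 4
  Step 21: search space = 4 -> 2
  Step 22: search space = 2 -> 1
  Step 23: search space = 1 (final check)
Maximum comparisons = floor(log2(4514787)) + 1 = 22 + 1 = 23


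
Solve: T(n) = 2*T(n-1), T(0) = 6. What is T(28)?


Unrolling:
T(28) = 2*T(27) = 2^2*T(26) = ... = 2^28*T(0)
= 2^28 * 6
= 268435456 * 6 = 1610612736


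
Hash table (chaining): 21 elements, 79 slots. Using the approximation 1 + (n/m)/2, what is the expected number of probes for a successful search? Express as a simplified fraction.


Computing expected probes:
alpha = 21/79
= 1 + alpha/2
= 1 + 21/(2*79)
= (2*79 + 21) / (2*79)
= 179/158


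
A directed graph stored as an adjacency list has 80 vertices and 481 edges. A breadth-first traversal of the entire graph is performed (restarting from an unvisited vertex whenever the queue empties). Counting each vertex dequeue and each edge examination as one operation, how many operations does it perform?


A full BFS traversal dequeues each vertex once and examines each edge once.
Vertex visits: 80
Edge visits: 481
V + E = 80 + 481 = 561


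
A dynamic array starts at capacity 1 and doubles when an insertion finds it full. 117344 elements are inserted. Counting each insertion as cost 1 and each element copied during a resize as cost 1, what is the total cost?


n = 117344
Insertion costs: 117344
Resizes copy 1, 2, 4, ... up to the largest power of 2 that is <= n-1 = 117343, i.e. 65536.
Copy costs = 1 + 2 + 4 + 8 + 16 + 32 + 64 + 128 + 256 + 512 + 1024 + 2048 + 4096 + 8192 + 16384 + 32768 + 65536 = 131071
Total = 117344 + 131071 = 248415


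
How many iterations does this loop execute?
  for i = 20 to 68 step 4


The loop variable i takes values starting at 20 and increments by 4 each iteration.
Sequence: i = 20, 24, 28, 32, 36, 40, 44, 48, 52, ...
The upper bound 68 is inclusive, so the count is floor((last - first) / step) + 1:
floor((68 - 20) / 4) + 1 = floor(48/4) + 1 = 12 + 1 = 13


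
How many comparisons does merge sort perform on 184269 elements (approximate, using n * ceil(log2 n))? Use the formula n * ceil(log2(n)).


Recursion depth: ceil(log2(184269)) = 18
Each recursion level merges n = 184269 elements
Total = 184269 * 18 = 3316842


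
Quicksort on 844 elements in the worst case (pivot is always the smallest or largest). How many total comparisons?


In the worst case, each partition step picks the worst pivot:
  Partition 1: 843 comparisons (n-1 elements to compare)
  Partition 2: 842 comparisons
  Partition 3: 841 comparisons
  Partition 4: 840 comparisons
  Partition 5: 839 comparisons
  ...
  Last partition: 0 comparisons
Total = (n-1) + (n-2) + ... + 1 + 0 = n*(n-1)/2
= 844*843/2 = 355746


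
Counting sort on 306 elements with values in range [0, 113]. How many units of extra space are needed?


Output array size: 306 (to store sorted result)
Count array size: 114 (one slot per possible value, range 0 to 113)
Total extra space = 306 + 114 = 420


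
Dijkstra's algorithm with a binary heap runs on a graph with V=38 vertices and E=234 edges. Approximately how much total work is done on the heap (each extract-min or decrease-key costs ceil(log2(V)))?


Dijkstra with a binary heap: each vertex is extracted once, each edge may relax once.
Each heap operation costs O(log V).
V + E = 38 + 234 = 272
ceil(log2(38)) = 6 (since 2^5 = 32 < 38 <= 64 = 2^6)
Total heap work = (V+E) * ceil(log2(V)) = 272 * 6 = 1632


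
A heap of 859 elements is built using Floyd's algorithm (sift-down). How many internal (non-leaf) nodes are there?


Leaf nodes occupy roughly half the array.
Sift-down is called for each internal node, starting from the last one.
Internal nodes = floor(n/2) = floor(859/2) = 429


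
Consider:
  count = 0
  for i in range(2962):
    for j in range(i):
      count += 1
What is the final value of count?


For each i, the inner loop runs i times:
  i=0: inner runs 0 times
  i=1: inner runs 1 time
  i=2: inner runs 2 times
  i=3: inner runs 3 times
  i=4: inner runs 4 times
  i=5: inner runs 5 times
  i=6: inner runs 6 times
  i=7: inner runs 7 times
  ...
Total = 0 + 1 + 2 + ... + 2961 = 2962*(2962-1)/2 = 4385241


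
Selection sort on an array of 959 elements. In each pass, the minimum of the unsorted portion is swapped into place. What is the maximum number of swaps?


Selection sort performs one swap per pass:
  Pass 1: find min in positions 0 to 958, swap with position 0
  Pass 2: find min in positions 1 to 958, swap with position 1
  Pass 3: find min in positions 2 to 958, swap with position 2
  Pass 4: find min in positions 3 to 958, swap with position 3
  Pass 5: find min in positions 4 to 958, swap with position 4
  ... (953 more passes)
Total passes (and swaps) = n - 1 = 959 - 1 = 958


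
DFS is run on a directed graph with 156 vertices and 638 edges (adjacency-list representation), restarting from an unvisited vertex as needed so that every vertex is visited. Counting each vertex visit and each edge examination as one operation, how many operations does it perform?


A full DFS traversal processes each vertex exactly once (push/pop on stack).
Each directed edge is examined once.
V = 156, E = 638
V + E = 794


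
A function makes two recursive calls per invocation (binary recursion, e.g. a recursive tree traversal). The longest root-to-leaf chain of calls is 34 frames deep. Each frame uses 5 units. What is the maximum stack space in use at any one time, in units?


Binary recursion: the two calls run one after the other, so only one root-to-leaf chain of frames is on the stack at a time.
Maximum depth (longest chain) = 34 frames
Each frame = 5 units
Max stack space = 34 * 5 = 170


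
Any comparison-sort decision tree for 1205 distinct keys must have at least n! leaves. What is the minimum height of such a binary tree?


A binary decision tree of height h has at most 2^h leaves and needs at least n! of them, so h >= ceil(log2(n!)).
1205! is far too large to multiply out, so use Stirling's series:
  ln(n!) ~ n ln n - n + (1/2) ln(2 pi n) + 1/(12n)  (error below 1/(360 n^3), negligible here)
  ln(1205) = 7.0942348
  n ln n = 1205 * 7.0942348 = 8548.5529
  (1/2) ln(2 pi * 1205) = (1/2) ln(7571.2383) = 4.4661
  1/(12*1205) = 0.0001
  ln(1205!) ~ 8548.5529 - 1205 + 4.4661 + 0.0001 = 7348.0191
Convert to base 2: log2(1205!) = 7348.0191 / ln 2 = 7348.0191 / 0.69314718 = 10600.9507
ceil(10600.9507) = 10601


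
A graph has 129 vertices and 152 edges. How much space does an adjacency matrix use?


Adjacency matrix: V x V grid of entries
Space = V^2 = 129^2 = 129 * 129 = 16641


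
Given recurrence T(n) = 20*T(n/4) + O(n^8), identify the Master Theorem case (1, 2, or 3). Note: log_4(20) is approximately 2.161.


Master Theorem parameters: a=20, b=4, c=8
log_b(a) = 2.161
Compare b^c with a: 4^8 = 65536 > 20, so c > log_b(a).
Comparing c=8 vs log_b(a)=2.161:
8 > 2.161 => Case 3
Result: T(n) = O(n^8)
Master Theorem case = 3


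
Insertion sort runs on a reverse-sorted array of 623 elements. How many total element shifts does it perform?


Sum of shifts = 1 + 2 + 3 + ... + 622
= 623 * 622 / 2
= 387506 / 2
= 193753


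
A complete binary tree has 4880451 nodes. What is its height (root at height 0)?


In a complete binary tree, level k holds nodes 2^k .. 2^(k+1)-1 (1-indexed).
Height = floor(log2(n)) = floor(log2(4880451)) = 22
Check: 2^22 = 4194304 <= 4880451 < 8388608 = 2^23


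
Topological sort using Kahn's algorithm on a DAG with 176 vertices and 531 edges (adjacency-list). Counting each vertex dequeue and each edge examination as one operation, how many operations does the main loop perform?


Kahn's algorithm:
  1. Compute in-degrees: O(V + E)
  2. Process queue: each vertex dequeued once (O(V))
     each edge examined once (O(E))
Total = V + E = 176 + 531 = 707


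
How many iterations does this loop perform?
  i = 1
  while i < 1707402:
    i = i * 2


The loop variable doubles each iteration:
i = 1 -> 2 -> 4 -> 8 -> 16 -> 32 -> 64 -> 128 -> 256 -> 512 -> 1024 -> 2048 -> 4096 -> 8192 -> 16384 -> 32768 -> 65536 -> 131072 -> 262144 -> 524288 -> 1048576 -> 2097152 (stop, 2097152 >= 1707402)
Number of doublings = ceil(log2(1707402)) = 21


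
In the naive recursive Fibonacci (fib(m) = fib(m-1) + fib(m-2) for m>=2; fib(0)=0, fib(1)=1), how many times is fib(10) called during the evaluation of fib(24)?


Let N(m) = number of times fib(m) is called while evaluating fib(24).
N(24) = 1 (the initial call).
N(23) = 1 (only fib(24) calls it).
For 1 <= m <= 22: fib(m) is called by fib(m+1) and fib(m+2), so
  N(m) = N(m+1) + N(m+2).
fib(0) is called only by fib(2), so N(0) = N(2).
Walk down from m=24:
  N(24)=1, N(23)=1, N(22)=2, N(21)=3, N(20)=5, N(19)=8, N(18)=13, N(17)=21, N(16)=34, N(15)=55, N(14)=89, N(13)=144, N(12)=233, N(11)=377, N(10)=610
N(10) = 610


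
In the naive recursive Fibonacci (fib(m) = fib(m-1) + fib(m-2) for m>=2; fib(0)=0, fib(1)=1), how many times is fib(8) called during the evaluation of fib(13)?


Let N(m) = number of times fib(m) is called while evaluating fib(13).
N(13) = 1 (the initial call).
N(12) = 1 (only fib(13) calls it).
For 1 <= m <= 11: fib(m) is called by fib(m+1) and fib(m+2), so
  N(m) = N(m+1) + N(m+2).
fib(0) is called only by fib(2), so N(0) = N(2).
Walk down from m=13:
  N(13)=1, N(12)=1, N(11)=2, N(10)=3, N(9)=5, N(8)=8
N(8) = 8


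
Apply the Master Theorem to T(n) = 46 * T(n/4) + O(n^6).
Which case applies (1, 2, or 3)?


The Master Theorem: T(n) = a*T(n/b) + O(n^c)
  a = 46, b = 4, c = 6
log_b(a) = log_4(46) ~ 2.762
Compare b^c with a: 4^6 = 4096 > 46, so c > log_b(a).
Since c > log_b(a), Case 3 applies.
T(n) = O(n^6)
Master Theorem case = 3


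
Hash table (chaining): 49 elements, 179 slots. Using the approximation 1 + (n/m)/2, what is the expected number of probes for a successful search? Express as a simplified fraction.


Computing expected probes:
alpha = 49/179
= 1 + alpha/2
= 1 + 49/(2*179)
= (2*179 + 49) / (2*179)
= 407/358


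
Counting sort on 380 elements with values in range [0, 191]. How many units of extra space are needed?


Output array size: 380 (to store sorted result)
Count array size: 192 (one slot per possible value, range 0 to 191)
Total extra space = 380 + 192 = 572


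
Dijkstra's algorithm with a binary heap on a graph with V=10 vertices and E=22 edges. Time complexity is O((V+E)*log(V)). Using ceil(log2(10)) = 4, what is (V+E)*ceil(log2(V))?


Dijkstra with a binary heap: each vertex is extracted once, each edge may relax once.
Each heap operation costs O(log V).
V + E = 10 + 22 = 32
ceil(log2(10)) = 4 (since 2^3 = 8 < 10 <= 16 = 2^4)
Total heap work = (V+E) * ceil(log2(V)) = 32 * 4 = 128


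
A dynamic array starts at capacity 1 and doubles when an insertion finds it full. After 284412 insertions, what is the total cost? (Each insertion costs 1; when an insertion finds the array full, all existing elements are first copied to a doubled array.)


Insertion cost: 284412 (one per element)
Resizes occur just before inserting elements 2, 3, 5, 9, ...
Elements copied at each resize: 1 + 2 + 4 + 8 + 16 + 32 + 64 + 128 + 256 + 512 + 1024 + 2048 + 4096 + 8192 + 16384 + 32768 + 65536 + 131072 + 262144
Sum of copies = 524287 (geometric series: 2^k - 1)
Total = 284412 + 524287 = 808699


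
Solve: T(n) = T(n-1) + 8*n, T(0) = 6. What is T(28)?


Expanding the recurrence:
T(28) = T(27) + 8*28
       = T(26) + 8*27 + 8*28
       ...
       = T(0) + 8*(1 + 2 + ... + 28)
       = 6 + 8 * 28*29/2
       = 6 + 8 * 406
       = 6 + 3248 = 3254


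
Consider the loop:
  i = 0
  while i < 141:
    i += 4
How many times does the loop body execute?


Starting at i = 0, each iteration adds 4.
Iterations until i >= 141:
  Iteration 1: i = 0 -> i = 4
  Iteration 2: i = 4 -> i = 8
  Iteration 3: i = 8 -> i = 12
  Iteration 4: i = 12 -> i = 16
  Iteration 5: i = 16 -> i = 20
  Iteration 6: i = 20 -> i = 24
  Iteration 7: i = 24 -> i = 28
  Iteration 8: i = 28 -> i = 32
  ... continuing ...
Total iterations = ceil(141/4) = 36


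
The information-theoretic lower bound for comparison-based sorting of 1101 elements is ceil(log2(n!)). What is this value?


A binary decision tree of height h has at most 2^h leaves and needs at least n! of them, so h >= ceil(log2(n!)).
1101! is far too large to multiply out, so use Stirling's series:
  ln(n!) ~ n ln n - n + (1/2) ln(2 pi n) + 1/(12n)  (error below 1/(360 n^3), negligible here)
  ln(1101) = 7.0039741
  n ln n = 1101 * 7.0039741 = 7711.3755
  (1/2) ln(2 pi * 1101) = (1/2) ln(6917.7870) = 4.4209
  1/(12*1101) = 0.0001
  ln(1101!) ~ 7711.3755 - 1101 + 4.4209 + 0.0001 = 6614.7965
Convert to base 2: log2(1101!) = 6614.7965 / ln 2 = 6614.7965 / 0.69314718 = 9543.1341
ceil(9543.1341) = 9544


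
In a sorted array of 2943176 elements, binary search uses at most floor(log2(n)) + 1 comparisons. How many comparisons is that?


Halving sequence: 2943176 -> 1471588 -> 735794 -> 367897 -> 183948 -> 91974 -> 45987 -> 22993 -> 11496 -> 5748 -> 2874 -> 1437 -> 718 -> 359 -> 179 -> 89 -> 44 -> 22 -> 11 -> 5 -> 2 -> 1
Number of halvings = 21
Max comparisons = 21 + 1 = 22


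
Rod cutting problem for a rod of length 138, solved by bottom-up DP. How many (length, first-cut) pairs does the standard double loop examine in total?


For each subproblem length i = 1..138, the inner loop considers i possible first cuts.
Total = 1 + 2 + ... + 138
= 138*(138+1)/2
= 138*139/2 = 9591


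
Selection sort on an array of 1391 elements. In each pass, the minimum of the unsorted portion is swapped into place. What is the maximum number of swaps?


Selection sort performs one swap per pass:
  Pass 1: find min in positions 0 to 1390, swap with position 0
  Pass 2: find min in positions 1 to 1390, swap with position 1
  Pass 3: find min in positions 2 to 1390, swap with position 2
  Pass 4: find min in positions 3 to 1390, swap with position 3
  Pass 5: find min in positions 4 to 1390, swap with position 4
  ... (1385 more passes)
Total passes (and swaps) = n - 1 = 1391 - 1 = 1390


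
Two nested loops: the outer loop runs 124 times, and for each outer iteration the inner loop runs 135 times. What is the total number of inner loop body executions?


Outer loop: 124 iterations
Inner loop: 135 iterations per outer iteration
Total = 124 * 135 = 16740


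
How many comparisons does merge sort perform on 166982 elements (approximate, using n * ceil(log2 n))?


Recursion depth: ceil(log2(166982)) = 18
Each recursion level merges n = 166982 elements
Total = 166982 * 18 = 3005676


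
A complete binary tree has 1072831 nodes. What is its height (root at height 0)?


In a complete binary tree, level k holds nodes 2^k .. 2^(k+1)-1 (1-indexed).
Height = floor(log2(n)) = floor(log2(1072831)) = 20
Check: 2^20 = 1048576 <= 1072831 < 2097152 = 2^21


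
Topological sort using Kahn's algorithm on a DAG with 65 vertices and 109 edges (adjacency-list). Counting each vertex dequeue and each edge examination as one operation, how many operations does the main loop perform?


Kahn's algorithm:
  1. Compute in-degrees: O(V + E)
  2. Process queue: each vertex dequeued once (O(V))
     each edge examined once (O(E))
Total = V + E = 65 + 109 = 174
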